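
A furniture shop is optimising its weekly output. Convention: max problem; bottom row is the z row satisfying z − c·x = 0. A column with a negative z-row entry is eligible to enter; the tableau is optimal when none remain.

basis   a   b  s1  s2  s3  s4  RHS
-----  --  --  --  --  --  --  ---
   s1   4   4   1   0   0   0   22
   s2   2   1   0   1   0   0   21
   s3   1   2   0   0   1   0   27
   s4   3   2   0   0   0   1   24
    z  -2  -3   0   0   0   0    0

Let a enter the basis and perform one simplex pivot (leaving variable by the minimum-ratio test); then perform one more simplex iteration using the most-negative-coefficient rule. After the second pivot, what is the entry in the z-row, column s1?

Ratio test on column a — row 1: 22/4 = 11/2; row 2: 21/2 = 21/2; row 3: 27/1 = 27; row 4: 24/3 = 8. Minimum is 11/2 at row 1 (s1 leaves); pivot element 4.
Divide row 1 by 4; eliminate column a from the other rows.
Second iteration: most negative z-row entry is -1 in column b, so b enters.
Ratio test on column b — row 1: (11/2)/1 = 11/2; row 2: entry -1 ≤ 0; row 3: (43/2)/1 = 43/2; row 4: entry -1 ≤ 0. Minimum is 11/2 at row 1 (a leaves); pivot element 1.
Divide row 1 by 1; eliminate column b from the other rows.
After both pivots, the entry at the z-row, column s1 is 3/4.

3/4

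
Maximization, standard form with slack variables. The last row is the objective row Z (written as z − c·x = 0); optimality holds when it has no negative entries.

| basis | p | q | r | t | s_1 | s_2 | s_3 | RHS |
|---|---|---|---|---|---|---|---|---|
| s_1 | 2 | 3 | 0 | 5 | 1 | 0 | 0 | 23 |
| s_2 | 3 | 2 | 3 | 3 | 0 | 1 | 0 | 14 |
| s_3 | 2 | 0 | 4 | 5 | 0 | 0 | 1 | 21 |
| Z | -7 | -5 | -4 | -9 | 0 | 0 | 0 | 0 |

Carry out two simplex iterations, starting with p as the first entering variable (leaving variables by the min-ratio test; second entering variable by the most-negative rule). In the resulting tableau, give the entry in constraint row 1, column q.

3

Ratio test on column p — row 1: 23/2 = 23/2; row 2: 14/3 = 14/3; row 3: 21/2 = 21/2. Minimum is 14/3 at row 2 (s_2 leaves); pivot element 3.
Divide row 2 by 3; eliminate column p from the other rows.
Second iteration: most negative Z-row entry is -2 in column t, so t enters.
Ratio test on column t — row 1: (41/3)/3 = 41/9; row 2: (14/3)/1 = 14/3; row 3: (35/3)/3 = 35/9. Minimum is 35/9 at row 3 (s_3 leaves); pivot element 3.
Divide row 3 by 3; eliminate column t from the other rows.
After both pivots, the entry at constraint row 1, column q is 3.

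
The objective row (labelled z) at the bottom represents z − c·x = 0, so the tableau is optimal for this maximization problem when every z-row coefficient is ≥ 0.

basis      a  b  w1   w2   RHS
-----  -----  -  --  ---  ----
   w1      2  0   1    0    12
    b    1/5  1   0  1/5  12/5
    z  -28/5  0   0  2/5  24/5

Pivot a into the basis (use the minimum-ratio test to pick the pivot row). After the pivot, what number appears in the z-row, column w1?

Ratio test on column a — row 1: 12/2 = 6; row 2: (12/5)/(1/5) = 12. Minimum is 6 at row 1 (w1 leaves); pivot element 2.
Divide row 1 by 2; eliminate column a from the other rows.
z-row update in column w1: 0 − (-28/5)·(1/2) = 14/5.

14/5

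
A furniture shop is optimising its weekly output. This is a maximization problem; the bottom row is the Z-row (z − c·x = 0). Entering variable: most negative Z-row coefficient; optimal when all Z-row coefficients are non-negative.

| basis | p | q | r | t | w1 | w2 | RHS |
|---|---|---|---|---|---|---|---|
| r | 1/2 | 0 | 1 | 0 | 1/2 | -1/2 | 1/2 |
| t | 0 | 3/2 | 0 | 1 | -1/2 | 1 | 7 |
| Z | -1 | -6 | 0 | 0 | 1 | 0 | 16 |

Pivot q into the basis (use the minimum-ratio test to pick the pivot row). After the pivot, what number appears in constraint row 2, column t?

Ratio test on column q — row 1: entry 0 ≤ 0; row 2: 7/(3/2) = 14/3. Minimum is 14/3 at row 2 (t leaves); pivot element 3/2.
Divide row 2 by 3/2; eliminate column q from the other rows.
In the new row 2, the t entry is the old entry divided by the pivot: 1/(3/2) = 2/3.

2/3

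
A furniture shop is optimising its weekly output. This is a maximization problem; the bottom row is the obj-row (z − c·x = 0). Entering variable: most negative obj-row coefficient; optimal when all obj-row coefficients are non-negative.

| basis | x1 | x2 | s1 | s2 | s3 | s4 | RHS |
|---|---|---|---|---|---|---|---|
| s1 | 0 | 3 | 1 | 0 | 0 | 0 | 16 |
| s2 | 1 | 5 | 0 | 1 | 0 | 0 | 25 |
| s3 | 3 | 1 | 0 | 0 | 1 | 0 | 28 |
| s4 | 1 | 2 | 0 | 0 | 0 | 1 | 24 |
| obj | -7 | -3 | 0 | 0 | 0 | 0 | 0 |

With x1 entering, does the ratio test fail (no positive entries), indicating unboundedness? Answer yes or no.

no

Column x1 has positive entries in row(s) 2, 3, 4, so the ratio test bounds it — not unbounded.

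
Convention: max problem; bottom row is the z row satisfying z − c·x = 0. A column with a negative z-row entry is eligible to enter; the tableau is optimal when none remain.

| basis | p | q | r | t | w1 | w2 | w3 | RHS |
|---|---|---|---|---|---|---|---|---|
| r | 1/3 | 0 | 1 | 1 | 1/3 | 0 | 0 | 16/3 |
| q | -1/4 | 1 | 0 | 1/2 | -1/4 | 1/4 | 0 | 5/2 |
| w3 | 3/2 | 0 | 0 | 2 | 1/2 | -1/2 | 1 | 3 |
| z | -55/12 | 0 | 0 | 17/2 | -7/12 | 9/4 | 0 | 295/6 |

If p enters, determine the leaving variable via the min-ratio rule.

Column p entries and ratios — r: (16/3)/(1/3) = 16; q: -1/4 ≤ 0, skip; w3: 3/(3/2) = 2.
Smallest ratio is 2 in the row of w3, so w3 leaves.

w3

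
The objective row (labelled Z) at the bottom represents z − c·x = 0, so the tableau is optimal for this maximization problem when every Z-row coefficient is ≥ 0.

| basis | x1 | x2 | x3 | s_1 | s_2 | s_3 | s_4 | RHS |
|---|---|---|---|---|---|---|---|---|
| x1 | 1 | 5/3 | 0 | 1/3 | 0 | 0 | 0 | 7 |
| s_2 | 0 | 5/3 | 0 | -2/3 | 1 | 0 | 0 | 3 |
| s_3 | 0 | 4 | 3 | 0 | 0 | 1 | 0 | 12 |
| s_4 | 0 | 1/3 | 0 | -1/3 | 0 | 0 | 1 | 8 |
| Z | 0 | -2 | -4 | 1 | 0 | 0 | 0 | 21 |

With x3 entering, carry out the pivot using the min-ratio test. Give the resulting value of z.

37

Ratio test on column x3 — row 1: entry 0 ≤ 0; row 2: entry 0 ≤ 0; row 3: 12/3 = 4; row 4: entry 0 ≤ 0. Minimum is 4 at row 3 (s_3 leaves); pivot element 3.
Pivot on row 3; the Z-row RHS becomes 21 − (-4)·4 = 37.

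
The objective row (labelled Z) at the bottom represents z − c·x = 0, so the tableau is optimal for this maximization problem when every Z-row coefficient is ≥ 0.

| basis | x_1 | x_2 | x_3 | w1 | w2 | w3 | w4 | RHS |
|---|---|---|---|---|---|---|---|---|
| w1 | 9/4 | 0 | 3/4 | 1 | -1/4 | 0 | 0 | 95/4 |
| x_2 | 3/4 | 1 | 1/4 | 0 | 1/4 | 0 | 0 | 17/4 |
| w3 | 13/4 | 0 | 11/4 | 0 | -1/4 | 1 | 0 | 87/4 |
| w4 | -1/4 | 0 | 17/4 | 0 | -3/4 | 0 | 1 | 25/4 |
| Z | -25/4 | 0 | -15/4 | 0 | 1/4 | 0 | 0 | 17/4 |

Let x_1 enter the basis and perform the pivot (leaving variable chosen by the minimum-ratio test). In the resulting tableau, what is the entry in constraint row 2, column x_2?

4/3

Ratio test on column x_1 — row 1: (95/4)/(9/4) = 95/9; row 2: (17/4)/(3/4) = 17/3; row 3: (87/4)/(13/4) = 87/13; row 4: entry -1/4 ≤ 0. Minimum is 17/3 at row 2 (x_2 leaves); pivot element 3/4.
Divide row 2 by 3/4; eliminate column x_1 from the other rows.
In the new row 2, the x_2 entry is the old entry divided by the pivot: 1/(3/4) = 4/3.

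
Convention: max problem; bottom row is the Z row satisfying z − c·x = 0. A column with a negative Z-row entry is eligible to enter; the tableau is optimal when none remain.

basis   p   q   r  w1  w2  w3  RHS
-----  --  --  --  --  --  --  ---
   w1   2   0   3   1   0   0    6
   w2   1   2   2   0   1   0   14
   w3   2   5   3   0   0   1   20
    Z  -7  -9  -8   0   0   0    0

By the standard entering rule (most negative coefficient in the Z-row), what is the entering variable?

q

Negative Z-row entries: p: -7, q: -9, r: -8.
The most negative is -9 in column q, so q enters.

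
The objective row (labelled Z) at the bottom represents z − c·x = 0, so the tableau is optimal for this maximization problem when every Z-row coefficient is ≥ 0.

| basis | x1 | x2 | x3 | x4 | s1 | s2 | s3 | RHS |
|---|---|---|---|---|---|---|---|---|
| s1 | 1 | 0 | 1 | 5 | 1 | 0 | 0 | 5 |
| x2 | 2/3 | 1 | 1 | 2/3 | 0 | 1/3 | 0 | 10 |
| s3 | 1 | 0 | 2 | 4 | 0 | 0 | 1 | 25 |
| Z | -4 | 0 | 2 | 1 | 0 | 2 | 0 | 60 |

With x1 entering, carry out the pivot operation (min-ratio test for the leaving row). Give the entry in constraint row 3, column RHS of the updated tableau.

Ratio test on column x1 — row 1: 5/1 = 5; row 2: 10/(2/3) = 15; row 3: 25/1 = 25. Minimum is 5 at row 1 (s1 leaves); pivot element 1.
Divide row 1 by 1; eliminate column x1 from the other rows.
Row 3 update in column RHS: 25 − 1·5 = 20.

20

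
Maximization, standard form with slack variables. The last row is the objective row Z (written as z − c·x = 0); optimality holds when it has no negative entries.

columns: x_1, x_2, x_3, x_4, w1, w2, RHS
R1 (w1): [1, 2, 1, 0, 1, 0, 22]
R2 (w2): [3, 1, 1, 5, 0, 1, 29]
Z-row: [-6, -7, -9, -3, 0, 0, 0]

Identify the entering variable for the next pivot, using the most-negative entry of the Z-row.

Negative Z-row entries: x_1: -6, x_2: -7, x_3: -9, x_4: -3.
The most negative is -9 in column x_3, so x_3 enters.

x_3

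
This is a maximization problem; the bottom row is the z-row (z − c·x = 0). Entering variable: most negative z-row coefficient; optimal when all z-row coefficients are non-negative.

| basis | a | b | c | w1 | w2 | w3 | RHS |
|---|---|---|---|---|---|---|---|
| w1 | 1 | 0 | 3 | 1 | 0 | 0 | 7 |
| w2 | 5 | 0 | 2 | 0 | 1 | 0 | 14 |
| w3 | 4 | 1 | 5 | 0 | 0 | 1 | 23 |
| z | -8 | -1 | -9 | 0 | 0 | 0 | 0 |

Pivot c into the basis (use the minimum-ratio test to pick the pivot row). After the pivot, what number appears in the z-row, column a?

-5

Ratio test on column c — row 1: 7/3 = 7/3; row 2: 14/2 = 7; row 3: 23/5 = 23/5. Minimum is 7/3 at row 1 (w1 leaves); pivot element 3.
Divide row 1 by 3; eliminate column c from the other rows.
z-row update in column a: -8 − (-9)·(1/3) = -5.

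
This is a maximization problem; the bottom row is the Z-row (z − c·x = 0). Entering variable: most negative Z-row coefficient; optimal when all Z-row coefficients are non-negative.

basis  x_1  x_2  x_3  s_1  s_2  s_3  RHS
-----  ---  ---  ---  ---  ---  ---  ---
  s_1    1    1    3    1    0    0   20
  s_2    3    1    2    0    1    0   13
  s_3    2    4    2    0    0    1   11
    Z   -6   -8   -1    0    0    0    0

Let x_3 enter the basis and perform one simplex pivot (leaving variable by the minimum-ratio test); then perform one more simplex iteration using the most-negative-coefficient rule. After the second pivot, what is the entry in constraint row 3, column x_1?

Ratio test on column x_3 — row 1: 20/3 = 20/3; row 2: 13/2 = 13/2; row 3: 11/2 = 11/2. Minimum is 11/2 at row 3 (s_3 leaves); pivot element 2.
Divide row 3 by 2; eliminate column x_3 from the other rows.
Second iteration: most negative Z-row entry is -6 in column x_2, so x_2 enters.
Ratio test on column x_2 — row 1: entry -5 ≤ 0; row 2: entry -3 ≤ 0; row 3: (11/2)/2 = 11/4. Minimum is 11/4 at row 3 (x_3 leaves); pivot element 2.
Divide row 3 by 2; eliminate column x_2 from the other rows.
After both pivots, the entry at constraint row 3, column x_1 is 1/2.

1/2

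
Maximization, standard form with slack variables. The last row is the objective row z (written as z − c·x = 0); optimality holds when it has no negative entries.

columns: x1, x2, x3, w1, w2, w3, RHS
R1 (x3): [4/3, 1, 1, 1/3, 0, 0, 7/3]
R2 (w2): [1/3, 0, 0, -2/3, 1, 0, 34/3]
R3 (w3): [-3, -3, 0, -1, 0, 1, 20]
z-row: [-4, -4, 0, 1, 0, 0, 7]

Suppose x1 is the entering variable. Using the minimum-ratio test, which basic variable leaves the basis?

x3

Column x1 entries and ratios — x3: (7/3)/(4/3) = 7/4; w2: (34/3)/(1/3) = 34; w3: -3 ≤ 0, skip.
Smallest ratio is 7/4 in the row of x3, so x3 leaves.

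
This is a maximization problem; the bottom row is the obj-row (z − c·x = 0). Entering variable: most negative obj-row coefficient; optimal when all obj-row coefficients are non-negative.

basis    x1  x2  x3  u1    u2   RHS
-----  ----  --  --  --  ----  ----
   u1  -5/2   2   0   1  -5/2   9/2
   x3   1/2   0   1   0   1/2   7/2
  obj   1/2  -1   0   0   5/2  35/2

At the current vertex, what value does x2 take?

x2 is not in the basis, so in the current basic feasible solution x2 = 0.

0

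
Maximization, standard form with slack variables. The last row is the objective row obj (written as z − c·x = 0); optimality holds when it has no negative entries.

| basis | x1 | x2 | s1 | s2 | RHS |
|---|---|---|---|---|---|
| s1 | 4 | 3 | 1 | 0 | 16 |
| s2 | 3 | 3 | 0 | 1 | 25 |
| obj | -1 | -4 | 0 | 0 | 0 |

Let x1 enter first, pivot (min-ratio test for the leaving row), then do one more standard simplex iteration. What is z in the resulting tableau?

Ratio test on column x1 — row 1: 16/4 = 4; row 2: 25/3 = 25/3. Minimum is 4 at row 1 (s1 leaves); pivot element 4.
Pivot on row 1; the obj-row RHS becomes 0 − (-1)·4 = 4.
Next entering variable (most negative obj-row entry -13/4): x2.
Ratio test on column x2 — row 1: 4/(3/4) = 16/3; row 2: 13/(3/4) = 52/3. Minimum is 16/3 at row 1 (x1 leaves); pivot element 3/4.
After the second pivot the obj-row RHS is 4 − (-13/4)·(16/3) = 64/3.

64/3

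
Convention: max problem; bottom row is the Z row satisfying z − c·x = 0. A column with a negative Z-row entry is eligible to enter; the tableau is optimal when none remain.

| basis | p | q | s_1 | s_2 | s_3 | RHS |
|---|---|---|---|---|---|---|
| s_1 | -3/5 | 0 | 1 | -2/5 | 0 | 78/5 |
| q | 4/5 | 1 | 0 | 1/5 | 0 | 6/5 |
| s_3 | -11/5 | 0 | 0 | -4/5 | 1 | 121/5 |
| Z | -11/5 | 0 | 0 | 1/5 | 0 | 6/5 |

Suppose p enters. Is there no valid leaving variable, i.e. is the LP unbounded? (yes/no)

Column p has positive entries in row(s) 2, so the ratio test bounds it — not unbounded.

no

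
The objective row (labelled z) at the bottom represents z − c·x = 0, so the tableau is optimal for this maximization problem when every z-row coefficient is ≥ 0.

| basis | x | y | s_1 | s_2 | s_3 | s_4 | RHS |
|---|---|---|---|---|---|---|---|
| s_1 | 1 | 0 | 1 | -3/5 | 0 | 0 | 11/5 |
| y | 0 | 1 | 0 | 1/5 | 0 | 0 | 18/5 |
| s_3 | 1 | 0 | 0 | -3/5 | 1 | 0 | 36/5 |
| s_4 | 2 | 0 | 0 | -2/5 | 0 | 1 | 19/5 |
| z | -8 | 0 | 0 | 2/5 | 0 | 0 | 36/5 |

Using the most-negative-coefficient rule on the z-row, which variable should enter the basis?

Negative z-row entries: x: -8.
The most negative is -8 in column x, so x enters.

x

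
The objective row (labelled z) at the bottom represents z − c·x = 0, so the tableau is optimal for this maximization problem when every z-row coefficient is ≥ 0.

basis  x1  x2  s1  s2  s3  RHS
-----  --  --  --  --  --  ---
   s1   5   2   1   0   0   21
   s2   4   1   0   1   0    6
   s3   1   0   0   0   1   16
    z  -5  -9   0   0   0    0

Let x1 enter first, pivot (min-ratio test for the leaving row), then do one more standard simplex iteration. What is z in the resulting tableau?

54

Ratio test on column x1 — row 1: 21/5 = 21/5; row 2: 6/4 = 3/2; row 3: 16/1 = 16. Minimum is 3/2 at row 2 (s2 leaves); pivot element 4.
Pivot on row 2; the z-row RHS becomes 0 − (-5)·(3/2) = 15/2.
Next entering variable (most negative z-row entry -31/4): x2.
Ratio test on column x2 — row 1: (27/2)/(3/4) = 18; row 2: (3/2)/(1/4) = 6; row 3: entry -1/4 ≤ 0. Minimum is 6 at row 2 (x1 leaves); pivot element 1/4.
After the second pivot the z-row RHS is 15/2 − (-31/4)·6 = 54.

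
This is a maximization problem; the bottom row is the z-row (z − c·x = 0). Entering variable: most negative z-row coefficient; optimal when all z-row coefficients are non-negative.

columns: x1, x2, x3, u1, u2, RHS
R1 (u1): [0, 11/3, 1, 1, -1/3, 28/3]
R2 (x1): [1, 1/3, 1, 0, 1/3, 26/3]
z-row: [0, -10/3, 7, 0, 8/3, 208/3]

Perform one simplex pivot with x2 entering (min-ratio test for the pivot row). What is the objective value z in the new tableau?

Ratio test on column x2 — row 1: (28/3)/(11/3) = 28/11; row 2: (26/3)/(1/3) = 26. Minimum is 28/11 at row 1 (u1 leaves); pivot element 11/3.
Pivot on row 1; the z-row RHS becomes 208/3 − (-10/3)·(28/11) = 856/11.

856/11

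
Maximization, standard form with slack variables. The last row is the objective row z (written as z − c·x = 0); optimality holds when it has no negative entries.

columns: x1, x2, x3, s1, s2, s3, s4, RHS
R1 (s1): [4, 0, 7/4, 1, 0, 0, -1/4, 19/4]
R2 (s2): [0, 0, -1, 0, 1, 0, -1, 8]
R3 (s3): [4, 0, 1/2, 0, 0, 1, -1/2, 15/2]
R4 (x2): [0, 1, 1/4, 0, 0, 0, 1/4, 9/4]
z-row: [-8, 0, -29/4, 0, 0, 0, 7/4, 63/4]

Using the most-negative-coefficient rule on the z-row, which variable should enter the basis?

Negative z-row entries: x1: -8, x3: -29/4.
The most negative is -8 in column x1, so x1 enters.

x1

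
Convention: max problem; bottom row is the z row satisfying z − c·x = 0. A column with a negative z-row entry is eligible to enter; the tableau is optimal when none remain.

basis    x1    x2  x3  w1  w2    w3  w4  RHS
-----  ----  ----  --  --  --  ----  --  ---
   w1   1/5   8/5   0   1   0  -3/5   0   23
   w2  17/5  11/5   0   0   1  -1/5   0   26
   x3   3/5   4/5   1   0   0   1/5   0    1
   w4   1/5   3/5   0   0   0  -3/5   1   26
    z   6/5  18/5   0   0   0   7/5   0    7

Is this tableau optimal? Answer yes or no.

Every z-row coefficient is ≥ 0, so the tableau is optimal.

yes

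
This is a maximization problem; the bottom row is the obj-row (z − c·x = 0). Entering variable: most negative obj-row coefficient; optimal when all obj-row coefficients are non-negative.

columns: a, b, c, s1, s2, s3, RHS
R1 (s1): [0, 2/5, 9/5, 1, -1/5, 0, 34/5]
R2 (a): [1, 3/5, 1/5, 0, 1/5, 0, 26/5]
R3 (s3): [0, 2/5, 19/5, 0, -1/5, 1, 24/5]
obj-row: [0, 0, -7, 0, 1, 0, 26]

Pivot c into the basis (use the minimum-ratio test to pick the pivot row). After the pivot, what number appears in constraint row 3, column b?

2/19

Ratio test on column c — row 1: (34/5)/(9/5) = 34/9; row 2: (26/5)/(1/5) = 26; row 3: (24/5)/(19/5) = 24/19. Minimum is 24/19 at row 3 (s3 leaves); pivot element 19/5.
Divide row 3 by 19/5; eliminate column c from the other rows.
In the new row 3, the b entry is the old entry divided by the pivot: (2/5)/(19/5) = 2/19.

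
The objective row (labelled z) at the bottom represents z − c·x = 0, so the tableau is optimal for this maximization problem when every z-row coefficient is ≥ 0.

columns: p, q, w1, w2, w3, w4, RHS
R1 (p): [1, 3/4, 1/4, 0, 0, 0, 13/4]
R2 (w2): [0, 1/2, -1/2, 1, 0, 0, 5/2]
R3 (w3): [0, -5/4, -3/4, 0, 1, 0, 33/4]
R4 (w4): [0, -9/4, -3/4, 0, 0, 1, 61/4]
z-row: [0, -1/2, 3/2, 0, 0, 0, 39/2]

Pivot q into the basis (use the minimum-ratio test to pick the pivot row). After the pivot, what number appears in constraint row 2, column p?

-2/3

Ratio test on column q — row 1: (13/4)/(3/4) = 13/3; row 2: (5/2)/(1/2) = 5; row 3: entry -5/4 ≤ 0; row 4: entry -9/4 ≤ 0. Minimum is 13/3 at row 1 (p leaves); pivot element 3/4.
Divide row 1 by 3/4; eliminate column q from the other rows.
Row 2 update in column p: 0 − (1/2)·(4/3) = -2/3.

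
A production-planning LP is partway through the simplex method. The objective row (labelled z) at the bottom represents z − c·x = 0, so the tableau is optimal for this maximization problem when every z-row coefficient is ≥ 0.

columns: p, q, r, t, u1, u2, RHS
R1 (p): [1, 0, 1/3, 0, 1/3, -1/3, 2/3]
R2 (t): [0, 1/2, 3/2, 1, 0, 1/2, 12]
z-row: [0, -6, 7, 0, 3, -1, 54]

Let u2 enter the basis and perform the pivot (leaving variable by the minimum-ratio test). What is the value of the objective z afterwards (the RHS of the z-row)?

78

Ratio test on column u2 — row 1: entry -1/3 ≤ 0; row 2: 12/(1/2) = 24. Minimum is 24 at row 2 (t leaves); pivot element 1/2.
Pivot on row 2; the z-row RHS becomes 54 − (-1)·24 = 78.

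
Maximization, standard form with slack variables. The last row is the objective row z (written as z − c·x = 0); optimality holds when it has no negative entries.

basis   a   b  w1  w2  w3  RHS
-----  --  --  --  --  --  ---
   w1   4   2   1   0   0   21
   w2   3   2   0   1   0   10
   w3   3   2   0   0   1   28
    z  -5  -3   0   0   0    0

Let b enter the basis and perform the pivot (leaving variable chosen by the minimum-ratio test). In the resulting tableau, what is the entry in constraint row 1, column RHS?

11

Ratio test on column b — row 1: 21/2 = 21/2; row 2: 10/2 = 5; row 3: 28/2 = 14. Minimum is 5 at row 2 (w2 leaves); pivot element 2.
Divide row 2 by 2; eliminate column b from the other rows.
Row 1 update in column RHS: 21 − 2·5 = 11.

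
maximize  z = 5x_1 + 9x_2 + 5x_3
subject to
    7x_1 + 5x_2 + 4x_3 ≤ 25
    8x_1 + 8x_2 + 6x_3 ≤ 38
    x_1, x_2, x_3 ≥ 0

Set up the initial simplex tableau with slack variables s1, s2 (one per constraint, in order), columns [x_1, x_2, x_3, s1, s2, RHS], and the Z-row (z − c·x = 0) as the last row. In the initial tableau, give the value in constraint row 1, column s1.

1

Slack s1 belongs to constraint 1; its column is the unit vector e_1, so the entry in row 1 is 1.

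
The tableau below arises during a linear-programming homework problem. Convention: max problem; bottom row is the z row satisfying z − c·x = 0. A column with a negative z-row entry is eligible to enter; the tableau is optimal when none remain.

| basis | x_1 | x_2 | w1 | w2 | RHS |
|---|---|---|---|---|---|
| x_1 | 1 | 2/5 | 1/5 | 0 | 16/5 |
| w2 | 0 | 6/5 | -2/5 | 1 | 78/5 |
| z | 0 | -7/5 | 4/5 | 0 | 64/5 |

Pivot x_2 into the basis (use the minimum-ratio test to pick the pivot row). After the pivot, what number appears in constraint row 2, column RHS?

6

Ratio test on column x_2 — row 1: (16/5)/(2/5) = 8; row 2: (78/5)/(6/5) = 13. Minimum is 8 at row 1 (x_1 leaves); pivot element 2/5.
Divide row 1 by 2/5; eliminate column x_2 from the other rows.
Row 2 update in column RHS: 78/5 − (6/5)·8 = 6.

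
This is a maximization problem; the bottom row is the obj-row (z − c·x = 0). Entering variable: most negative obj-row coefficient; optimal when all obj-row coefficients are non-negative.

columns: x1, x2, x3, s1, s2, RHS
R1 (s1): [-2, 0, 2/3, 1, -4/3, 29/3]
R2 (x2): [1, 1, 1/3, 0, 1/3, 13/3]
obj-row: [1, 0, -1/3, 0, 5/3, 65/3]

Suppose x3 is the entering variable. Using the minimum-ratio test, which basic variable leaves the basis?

x2

Column x3 entries and ratios — s1: (29/3)/(2/3) = 29/2; x2: (13/3)/(1/3) = 13.
Smallest ratio is 13 in the row of x2, so x2 leaves.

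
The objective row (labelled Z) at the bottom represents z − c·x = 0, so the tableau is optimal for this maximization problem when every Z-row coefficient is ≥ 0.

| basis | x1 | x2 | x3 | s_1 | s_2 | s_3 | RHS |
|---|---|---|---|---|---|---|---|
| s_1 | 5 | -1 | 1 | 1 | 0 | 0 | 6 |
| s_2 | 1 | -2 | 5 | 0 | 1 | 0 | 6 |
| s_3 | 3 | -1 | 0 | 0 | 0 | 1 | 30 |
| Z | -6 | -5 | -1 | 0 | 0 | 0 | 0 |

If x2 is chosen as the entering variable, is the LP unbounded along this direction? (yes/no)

yes

Every constraint-row entry in column x2 is ≤ 0, so increasing x2 is unbounded.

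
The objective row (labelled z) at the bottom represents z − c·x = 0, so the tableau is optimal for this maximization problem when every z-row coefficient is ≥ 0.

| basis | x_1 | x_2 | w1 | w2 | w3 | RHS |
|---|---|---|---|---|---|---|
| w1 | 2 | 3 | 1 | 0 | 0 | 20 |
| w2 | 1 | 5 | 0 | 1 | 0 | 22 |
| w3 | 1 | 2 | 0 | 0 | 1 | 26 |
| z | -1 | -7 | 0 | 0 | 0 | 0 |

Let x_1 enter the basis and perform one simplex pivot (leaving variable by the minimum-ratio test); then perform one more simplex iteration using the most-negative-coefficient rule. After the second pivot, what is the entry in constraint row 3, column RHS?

100/7

Ratio test on column x_1 — row 1: 20/2 = 10; row 2: 22/1 = 22; row 3: 26/1 = 26. Minimum is 10 at row 1 (w1 leaves); pivot element 2.
Divide row 1 by 2; eliminate column x_1 from the other rows.
Second iteration: most negative z-row entry is -11/2 in column x_2, so x_2 enters.
Ratio test on column x_2 — row 1: 10/(3/2) = 20/3; row 2: 12/(7/2) = 24/7; row 3: 16/(1/2) = 32. Minimum is 24/7 at row 2 (w2 leaves); pivot element 7/2.
Divide row 2 by 7/2; eliminate column x_2 from the other rows.
After both pivots, the entry at constraint row 3, column RHS is 100/7.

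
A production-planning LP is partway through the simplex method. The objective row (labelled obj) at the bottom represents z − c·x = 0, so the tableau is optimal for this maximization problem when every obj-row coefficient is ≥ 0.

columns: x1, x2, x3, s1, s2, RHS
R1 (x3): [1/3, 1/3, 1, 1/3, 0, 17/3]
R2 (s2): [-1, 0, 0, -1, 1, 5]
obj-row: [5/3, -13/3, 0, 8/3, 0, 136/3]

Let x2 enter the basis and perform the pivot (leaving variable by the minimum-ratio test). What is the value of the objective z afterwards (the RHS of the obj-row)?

Ratio test on column x2 — row 1: (17/3)/(1/3) = 17; row 2: entry 0 ≤ 0. Minimum is 17 at row 1 (x3 leaves); pivot element 1/3.
Pivot on row 1; the obj-row RHS becomes 136/3 − (-13/3)·17 = 119.

119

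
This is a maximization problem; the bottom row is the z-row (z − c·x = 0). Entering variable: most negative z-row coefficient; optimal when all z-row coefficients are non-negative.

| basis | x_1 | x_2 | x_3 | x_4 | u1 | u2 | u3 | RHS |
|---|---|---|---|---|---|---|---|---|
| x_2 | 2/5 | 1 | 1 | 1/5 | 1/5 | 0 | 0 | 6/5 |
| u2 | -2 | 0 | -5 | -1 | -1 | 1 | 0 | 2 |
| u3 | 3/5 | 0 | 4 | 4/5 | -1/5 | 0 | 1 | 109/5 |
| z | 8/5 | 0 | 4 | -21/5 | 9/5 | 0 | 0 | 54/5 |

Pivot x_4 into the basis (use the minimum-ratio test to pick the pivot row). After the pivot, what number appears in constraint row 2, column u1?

0

Ratio test on column x_4 — row 1: (6/5)/(1/5) = 6; row 2: entry -1 ≤ 0; row 3: (109/5)/(4/5) = 109/4. Minimum is 6 at row 1 (x_2 leaves); pivot element 1/5.
Divide row 1 by 1/5; eliminate column x_4 from the other rows.
Row 2 update in column u1: -1 − (-1)·1 = 0.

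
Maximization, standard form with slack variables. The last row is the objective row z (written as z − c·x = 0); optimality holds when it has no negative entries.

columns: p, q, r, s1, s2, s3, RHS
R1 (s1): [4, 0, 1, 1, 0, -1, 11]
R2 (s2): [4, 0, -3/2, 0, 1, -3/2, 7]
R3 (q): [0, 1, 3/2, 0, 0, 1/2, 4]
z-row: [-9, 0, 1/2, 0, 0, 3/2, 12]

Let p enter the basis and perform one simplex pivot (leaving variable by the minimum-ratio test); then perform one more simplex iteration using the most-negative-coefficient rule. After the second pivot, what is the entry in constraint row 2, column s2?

Ratio test on column p — row 1: 11/4 = 11/4; row 2: 7/4 = 7/4; row 3: entry 0 ≤ 0. Minimum is 7/4 at row 2 (s2 leaves); pivot element 4.
Divide row 2 by 4; eliminate column p from the other rows.
Second iteration: most negative z-row entry is -23/8 in column r, so r enters.
Ratio test on column r — row 1: 4/(5/2) = 8/5; row 2: entry -3/8 ≤ 0; row 3: 4/(3/2) = 8/3. Minimum is 8/5 at row 1 (s1 leaves); pivot element 5/2.
Divide row 1 by 5/2; eliminate column r from the other rows.
After both pivots, the entry at constraint row 2, column s2 is 1/10.

1/10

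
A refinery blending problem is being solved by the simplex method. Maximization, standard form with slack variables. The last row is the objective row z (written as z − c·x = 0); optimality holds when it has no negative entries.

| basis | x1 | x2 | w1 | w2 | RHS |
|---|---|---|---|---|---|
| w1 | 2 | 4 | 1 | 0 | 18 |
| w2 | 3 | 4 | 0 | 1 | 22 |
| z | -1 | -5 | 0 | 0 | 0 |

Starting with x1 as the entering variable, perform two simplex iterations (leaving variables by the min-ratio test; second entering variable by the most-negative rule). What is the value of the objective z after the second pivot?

Ratio test on column x1 — row 1: 18/2 = 9; row 2: 22/3 = 22/3. Minimum is 22/3 at row 2 (w2 leaves); pivot element 3.
Pivot on row 2; the z-row RHS becomes 0 − (-1)·(22/3) = 22/3.
Next entering variable (most negative z-row entry -11/3): x2.
Ratio test on column x2 — row 1: (10/3)/(4/3) = 5/2; row 2: (22/3)/(4/3) = 11/2. Minimum is 5/2 at row 1 (w1 leaves); pivot element 4/3.
After the second pivot the z-row RHS is 22/3 − (-11/3)·(5/2) = 33/2.

33/2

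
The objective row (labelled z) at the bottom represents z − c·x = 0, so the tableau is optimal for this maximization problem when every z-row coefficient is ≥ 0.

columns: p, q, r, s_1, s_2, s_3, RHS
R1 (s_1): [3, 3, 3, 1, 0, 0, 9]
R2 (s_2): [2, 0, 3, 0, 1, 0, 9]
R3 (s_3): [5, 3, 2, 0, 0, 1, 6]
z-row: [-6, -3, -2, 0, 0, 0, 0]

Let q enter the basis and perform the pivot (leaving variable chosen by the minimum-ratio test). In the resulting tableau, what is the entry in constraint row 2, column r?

3

Ratio test on column q — row 1: 9/3 = 3; row 2: entry 0 ≤ 0; row 3: 6/3 = 2. Minimum is 2 at row 3 (s_3 leaves); pivot element 3.
Divide row 3 by 3; eliminate column q from the other rows.
Row 2 update in column r: 3 − 0·(2/3) = 3.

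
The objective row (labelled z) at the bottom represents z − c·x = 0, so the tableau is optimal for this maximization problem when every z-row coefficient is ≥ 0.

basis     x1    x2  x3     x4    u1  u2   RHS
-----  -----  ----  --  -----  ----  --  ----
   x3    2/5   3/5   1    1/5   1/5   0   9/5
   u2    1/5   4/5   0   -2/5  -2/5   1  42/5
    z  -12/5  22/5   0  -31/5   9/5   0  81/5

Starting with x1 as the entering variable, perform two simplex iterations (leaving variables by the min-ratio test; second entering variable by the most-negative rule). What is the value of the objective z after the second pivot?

Ratio test on column x1 — row 1: (9/5)/(2/5) = 9/2; row 2: (42/5)/(1/5) = 42. Minimum is 9/2 at row 1 (x3 leaves); pivot element 2/5.
Pivot on row 1; the z-row RHS becomes 81/5 − (-12/5)·(9/2) = 27.
Next entering variable (most negative z-row entry -5): x4.
Ratio test on column x4 — row 1: (9/2)/(1/2) = 9; row 2: entry -1/2 ≤ 0. Minimum is 9 at row 1 (x1 leaves); pivot element 1/2.
After the second pivot the z-row RHS is 27 − (-5)·9 = 72.

72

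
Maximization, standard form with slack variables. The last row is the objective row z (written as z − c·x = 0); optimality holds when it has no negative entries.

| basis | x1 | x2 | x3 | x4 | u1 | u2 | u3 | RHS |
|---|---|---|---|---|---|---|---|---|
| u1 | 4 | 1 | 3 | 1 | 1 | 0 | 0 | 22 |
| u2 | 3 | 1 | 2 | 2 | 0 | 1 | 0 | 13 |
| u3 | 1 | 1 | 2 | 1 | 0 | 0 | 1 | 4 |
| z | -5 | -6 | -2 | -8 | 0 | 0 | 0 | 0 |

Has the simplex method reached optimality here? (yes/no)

no

The z-row has a negative entry -8 in column x4, so it is not optimal.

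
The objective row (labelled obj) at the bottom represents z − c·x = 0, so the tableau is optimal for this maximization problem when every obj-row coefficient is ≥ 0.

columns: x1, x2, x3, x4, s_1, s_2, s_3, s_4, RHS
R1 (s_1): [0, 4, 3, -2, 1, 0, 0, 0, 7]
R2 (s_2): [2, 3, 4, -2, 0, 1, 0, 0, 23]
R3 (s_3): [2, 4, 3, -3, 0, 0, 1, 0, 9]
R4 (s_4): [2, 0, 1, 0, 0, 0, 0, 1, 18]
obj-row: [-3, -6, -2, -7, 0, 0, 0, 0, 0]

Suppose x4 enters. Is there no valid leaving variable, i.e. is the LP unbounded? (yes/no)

Every constraint-row entry in column x4 is ≤ 0, so increasing x4 is unbounded.

yes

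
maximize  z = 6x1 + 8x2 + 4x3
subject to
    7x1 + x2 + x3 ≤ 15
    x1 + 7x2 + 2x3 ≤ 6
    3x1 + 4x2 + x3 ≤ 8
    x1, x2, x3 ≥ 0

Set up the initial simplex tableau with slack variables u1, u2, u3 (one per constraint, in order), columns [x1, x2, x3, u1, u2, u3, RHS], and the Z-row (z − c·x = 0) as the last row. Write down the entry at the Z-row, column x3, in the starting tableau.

-4

The Z-row carries the negated objective coefficients: the x3 entry is -4.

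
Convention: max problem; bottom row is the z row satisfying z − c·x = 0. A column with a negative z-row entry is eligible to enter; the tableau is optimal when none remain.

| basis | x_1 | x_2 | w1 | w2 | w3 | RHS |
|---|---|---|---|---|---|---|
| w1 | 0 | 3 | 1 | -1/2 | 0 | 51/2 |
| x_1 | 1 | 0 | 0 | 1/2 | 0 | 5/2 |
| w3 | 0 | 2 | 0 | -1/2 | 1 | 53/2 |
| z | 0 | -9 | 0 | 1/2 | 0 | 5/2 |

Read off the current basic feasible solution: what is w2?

w2 is not in the basis, so in the current basic feasible solution w2 = 0.

0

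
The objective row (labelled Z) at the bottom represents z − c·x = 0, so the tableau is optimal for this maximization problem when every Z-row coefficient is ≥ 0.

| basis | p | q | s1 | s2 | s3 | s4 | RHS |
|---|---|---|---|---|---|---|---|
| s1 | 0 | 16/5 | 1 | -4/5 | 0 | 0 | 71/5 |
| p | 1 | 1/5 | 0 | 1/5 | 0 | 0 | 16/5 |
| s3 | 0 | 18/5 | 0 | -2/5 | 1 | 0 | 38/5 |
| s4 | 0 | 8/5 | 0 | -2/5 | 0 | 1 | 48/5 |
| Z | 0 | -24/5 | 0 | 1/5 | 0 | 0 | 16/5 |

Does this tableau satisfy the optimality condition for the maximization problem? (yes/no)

The Z-row has a negative entry -24/5 in column q, so it is not optimal.

no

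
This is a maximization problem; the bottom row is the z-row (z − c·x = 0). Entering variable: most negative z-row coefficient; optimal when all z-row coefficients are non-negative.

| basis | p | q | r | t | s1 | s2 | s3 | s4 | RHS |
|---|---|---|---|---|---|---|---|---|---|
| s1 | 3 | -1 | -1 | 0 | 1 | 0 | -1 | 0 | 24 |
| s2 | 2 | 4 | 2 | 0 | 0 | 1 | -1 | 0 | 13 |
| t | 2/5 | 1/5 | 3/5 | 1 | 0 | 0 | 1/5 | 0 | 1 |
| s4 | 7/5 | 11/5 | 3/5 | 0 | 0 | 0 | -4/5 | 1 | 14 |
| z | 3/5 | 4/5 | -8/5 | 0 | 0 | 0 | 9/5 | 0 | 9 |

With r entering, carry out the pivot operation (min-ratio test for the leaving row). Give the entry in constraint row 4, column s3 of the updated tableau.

-1

Ratio test on column r — row 1: entry -1 ≤ 0; row 2: 13/2 = 13/2; row 3: 1/(3/5) = 5/3; row 4: 14/(3/5) = 70/3. Minimum is 5/3 at row 3 (t leaves); pivot element 3/5.
Divide row 3 by 3/5; eliminate column r from the other rows.
Row 4 update in column s3: -4/5 − (3/5)·(1/3) = -1.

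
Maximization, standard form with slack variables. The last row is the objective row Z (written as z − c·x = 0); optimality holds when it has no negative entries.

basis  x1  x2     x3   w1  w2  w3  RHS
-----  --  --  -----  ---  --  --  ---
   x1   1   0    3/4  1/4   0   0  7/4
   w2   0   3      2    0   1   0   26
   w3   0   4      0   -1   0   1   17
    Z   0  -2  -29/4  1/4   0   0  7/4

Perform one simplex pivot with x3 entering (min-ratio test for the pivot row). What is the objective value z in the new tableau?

Ratio test on column x3 — row 1: (7/4)/(3/4) = 7/3; row 2: 26/2 = 13; row 3: entry 0 ≤ 0. Minimum is 7/3 at row 1 (x1 leaves); pivot element 3/4.
Pivot on row 1; the Z-row RHS becomes 7/4 − (-29/4)·(7/3) = 56/3.

56/3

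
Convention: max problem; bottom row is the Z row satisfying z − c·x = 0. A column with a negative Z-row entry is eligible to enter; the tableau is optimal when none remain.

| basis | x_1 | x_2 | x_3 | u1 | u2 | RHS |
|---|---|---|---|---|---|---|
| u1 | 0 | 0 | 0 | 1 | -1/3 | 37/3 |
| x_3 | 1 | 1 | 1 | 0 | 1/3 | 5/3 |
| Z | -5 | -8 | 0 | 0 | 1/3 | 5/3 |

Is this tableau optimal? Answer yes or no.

The Z-row has a negative entry -8 in column x_2, so it is not optimal.

no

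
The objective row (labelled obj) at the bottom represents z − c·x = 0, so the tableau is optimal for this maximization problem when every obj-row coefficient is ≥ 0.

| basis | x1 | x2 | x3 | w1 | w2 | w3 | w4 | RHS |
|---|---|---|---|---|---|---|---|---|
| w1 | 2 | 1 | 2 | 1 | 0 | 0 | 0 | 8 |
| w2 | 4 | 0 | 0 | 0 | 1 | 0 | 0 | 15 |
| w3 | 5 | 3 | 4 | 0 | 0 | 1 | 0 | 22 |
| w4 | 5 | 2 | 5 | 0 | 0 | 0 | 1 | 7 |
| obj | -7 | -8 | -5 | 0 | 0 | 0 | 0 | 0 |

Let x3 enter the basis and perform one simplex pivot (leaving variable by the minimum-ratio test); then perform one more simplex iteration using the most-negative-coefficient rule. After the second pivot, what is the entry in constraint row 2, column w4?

Ratio test on column x3 — row 1: 8/2 = 4; row 2: entry 0 ≤ 0; row 3: 22/4 = 11/2; row 4: 7/5 = 7/5. Minimum is 7/5 at row 4 (w4 leaves); pivot element 5.
Divide row 4 by 5; eliminate column x3 from the other rows.
Second iteration: most negative obj-row entry is -6 in column x2, so x2 enters.
Ratio test on column x2 — row 1: (26/5)/(1/5) = 26; row 2: entry 0 ≤ 0; row 3: (82/5)/(7/5) = 82/7; row 4: (7/5)/(2/5) = 7/2. Minimum is 7/2 at row 4 (x3 leaves); pivot element 2/5.
Divide row 4 by 2/5; eliminate column x2 from the other rows.
After both pivots, the entry at constraint row 2, column w4 is 0.

0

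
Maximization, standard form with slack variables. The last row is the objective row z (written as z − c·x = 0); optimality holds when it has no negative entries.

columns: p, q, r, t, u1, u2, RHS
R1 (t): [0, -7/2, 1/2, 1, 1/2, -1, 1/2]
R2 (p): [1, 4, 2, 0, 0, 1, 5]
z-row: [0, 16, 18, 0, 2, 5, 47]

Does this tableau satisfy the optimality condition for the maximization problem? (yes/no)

yes

Every z-row coefficient is ≥ 0, so the tableau is optimal.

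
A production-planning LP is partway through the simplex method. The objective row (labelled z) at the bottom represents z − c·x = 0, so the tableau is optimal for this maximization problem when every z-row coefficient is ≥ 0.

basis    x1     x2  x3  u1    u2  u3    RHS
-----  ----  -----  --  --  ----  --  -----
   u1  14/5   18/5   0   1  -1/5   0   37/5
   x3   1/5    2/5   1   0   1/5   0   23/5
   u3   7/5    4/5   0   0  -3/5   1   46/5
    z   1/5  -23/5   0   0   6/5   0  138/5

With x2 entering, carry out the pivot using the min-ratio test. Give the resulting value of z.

Ratio test on column x2 — row 1: (37/5)/(18/5) = 37/18; row 2: (23/5)/(2/5) = 23/2; row 3: (46/5)/(4/5) = 23/2. Minimum is 37/18 at row 1 (u1 leaves); pivot element 18/5.
Pivot on row 1; the z-row RHS becomes 138/5 − (-23/5)·(37/18) = 667/18.

667/18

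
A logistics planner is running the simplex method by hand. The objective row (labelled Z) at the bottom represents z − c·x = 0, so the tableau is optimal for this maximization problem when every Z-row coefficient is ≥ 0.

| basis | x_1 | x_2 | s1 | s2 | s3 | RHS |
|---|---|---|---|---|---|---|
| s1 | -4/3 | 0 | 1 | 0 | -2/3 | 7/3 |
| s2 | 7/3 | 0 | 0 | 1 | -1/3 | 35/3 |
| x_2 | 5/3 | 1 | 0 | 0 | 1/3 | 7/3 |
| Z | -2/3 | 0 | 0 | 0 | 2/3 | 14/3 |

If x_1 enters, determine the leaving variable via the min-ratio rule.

Column x_1 entries and ratios — s1: -4/3 ≤ 0, skip; s2: (35/3)/(7/3) = 5; x_2: (7/3)/(5/3) = 7/5.
Smallest ratio is 7/5 in the row of x_2, so x_2 leaves.

x_2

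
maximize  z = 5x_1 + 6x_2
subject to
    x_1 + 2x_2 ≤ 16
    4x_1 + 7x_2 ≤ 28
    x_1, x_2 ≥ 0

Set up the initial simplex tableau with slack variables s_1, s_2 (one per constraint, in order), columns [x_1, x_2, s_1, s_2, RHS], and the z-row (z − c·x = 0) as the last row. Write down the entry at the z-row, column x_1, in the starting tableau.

-5

The z-row carries the negated objective coefficients: the x_1 entry is -5.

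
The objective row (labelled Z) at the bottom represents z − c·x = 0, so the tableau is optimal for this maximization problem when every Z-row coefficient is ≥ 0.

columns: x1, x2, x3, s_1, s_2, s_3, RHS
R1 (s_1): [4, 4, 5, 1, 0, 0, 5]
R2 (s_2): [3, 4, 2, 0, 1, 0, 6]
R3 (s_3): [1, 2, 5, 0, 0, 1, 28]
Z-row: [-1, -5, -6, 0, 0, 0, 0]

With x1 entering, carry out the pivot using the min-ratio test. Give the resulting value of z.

5/4

Ratio test on column x1 — row 1: 5/4 = 5/4; row 2: 6/3 = 2; row 3: 28/1 = 28. Minimum is 5/4 at row 1 (s_1 leaves); pivot element 4.
Pivot on row 1; the Z-row RHS becomes 0 − (-1)·(5/4) = 5/4.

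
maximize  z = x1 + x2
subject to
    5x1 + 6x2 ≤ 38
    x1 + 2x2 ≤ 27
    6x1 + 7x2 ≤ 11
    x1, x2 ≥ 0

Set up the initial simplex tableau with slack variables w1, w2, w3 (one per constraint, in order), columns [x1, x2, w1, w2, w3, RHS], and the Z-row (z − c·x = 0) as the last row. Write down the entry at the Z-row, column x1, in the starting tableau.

-1

The Z-row carries the negated objective coefficients: the x1 entry is -1.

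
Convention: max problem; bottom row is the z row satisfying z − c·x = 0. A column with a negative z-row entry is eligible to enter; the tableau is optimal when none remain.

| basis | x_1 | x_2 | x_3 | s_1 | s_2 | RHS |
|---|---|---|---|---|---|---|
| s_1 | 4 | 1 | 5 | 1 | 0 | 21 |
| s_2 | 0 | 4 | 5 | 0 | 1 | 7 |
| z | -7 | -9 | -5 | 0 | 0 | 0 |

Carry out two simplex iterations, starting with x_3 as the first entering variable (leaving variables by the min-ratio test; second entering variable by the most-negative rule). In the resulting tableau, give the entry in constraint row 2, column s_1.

Ratio test on column x_3 — row 1: 21/5 = 21/5; row 2: 7/5 = 7/5. Minimum is 7/5 at row 2 (s_2 leaves); pivot element 5.
Divide row 2 by 5; eliminate column x_3 from the other rows.
Second iteration: most negative z-row entry is -7 in column x_1, so x_1 enters.
Ratio test on column x_1 — row 1: 14/4 = 7/2; row 2: entry 0 ≤ 0. Minimum is 7/2 at row 1 (s_1 leaves); pivot element 4.
Divide row 1 by 4; eliminate column x_1 from the other rows.
After both pivots, the entry at constraint row 2, column s_1 is 0.

0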